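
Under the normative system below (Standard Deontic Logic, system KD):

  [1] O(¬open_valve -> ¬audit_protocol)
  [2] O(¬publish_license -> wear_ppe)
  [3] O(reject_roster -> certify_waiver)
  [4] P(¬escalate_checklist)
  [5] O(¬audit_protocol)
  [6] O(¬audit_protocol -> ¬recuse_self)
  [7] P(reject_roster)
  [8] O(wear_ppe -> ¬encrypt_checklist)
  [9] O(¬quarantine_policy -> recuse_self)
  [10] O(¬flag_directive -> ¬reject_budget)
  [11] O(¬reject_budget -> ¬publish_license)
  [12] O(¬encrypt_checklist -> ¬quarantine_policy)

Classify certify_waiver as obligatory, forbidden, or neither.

Premise 3 is O(reject_roster -> certify_waiver), but O(reject_roster) is not derivable from the premises (the permission P(reject_roster) asserts only ¬O(¬reject_roster), not O(reject_roster)), so it does not yield O(certify_waiver).
No premise or chain of K-axiom applications forces O(certify_waiver), and none forces O(¬certify_waiver). So certify_waiver is neither obligatory nor forbidden under these norms.

Neither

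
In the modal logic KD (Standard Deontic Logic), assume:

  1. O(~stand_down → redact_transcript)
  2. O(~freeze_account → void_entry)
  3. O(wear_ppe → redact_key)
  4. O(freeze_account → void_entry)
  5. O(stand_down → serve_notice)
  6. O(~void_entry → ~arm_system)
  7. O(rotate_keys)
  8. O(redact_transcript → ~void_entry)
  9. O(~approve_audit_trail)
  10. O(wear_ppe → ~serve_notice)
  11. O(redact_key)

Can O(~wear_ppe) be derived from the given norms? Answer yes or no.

Yes

By case analysis on ~freeze_account: premise 2 gives O(~freeze_account → void_entry) and premise 4 gives O(freeze_account → void_entry), so O(void_entry) either way.
Premise 8 is O(redact_transcript → ~void_entry); contrapositively O(void_entry → ~redact_transcript). Since O(void_entry) holds, K gives O(~redact_transcript).
Premise 1, O(~stand_down → redact_transcript), contraposes to O(~redact_transcript → stand_down); with O(~redact_transcript) we get O(stand_down).
Premise 5 is O(stand_down → serve_notice); since O(stand_down), deontic closure gives O(serve_notice).
Premise 10 is O(wear_ppe → ~serve_notice); contrapositively O(serve_notice → ~wear_ppe). Since O(serve_notice) holds, K gives O(~wear_ppe).
Premises 3, 6, 7, 9, 11 do not contribute to this derivation.
So O(~wear_ppe) follows.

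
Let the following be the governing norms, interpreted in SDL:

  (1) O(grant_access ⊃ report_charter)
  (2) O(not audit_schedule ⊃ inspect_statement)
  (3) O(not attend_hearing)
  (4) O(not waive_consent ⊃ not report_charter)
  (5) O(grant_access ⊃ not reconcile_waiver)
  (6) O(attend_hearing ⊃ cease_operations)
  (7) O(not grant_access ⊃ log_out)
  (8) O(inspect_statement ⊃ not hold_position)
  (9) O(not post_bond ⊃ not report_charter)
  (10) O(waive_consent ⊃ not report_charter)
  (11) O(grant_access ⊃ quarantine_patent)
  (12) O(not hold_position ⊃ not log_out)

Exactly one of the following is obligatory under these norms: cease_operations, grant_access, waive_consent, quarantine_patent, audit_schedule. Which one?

Premises 4 and 10 cover both cases: O(not waive_consent ⊃ not report_charter) and O(waive_consent ⊃ not report_charter). Since not waive_consent ∨ waive_consent is a tautology, O(not report_charter) follows.
Premise 1, O(grant_access ⊃ report_charter), contraposes to O(not report_charter ⊃ not grant_access); with O(not report_charter) we get O(not grant_access).
Premise 7 is O(not grant_access ⊃ log_out); since O(not grant_access), deontic closure gives O(log_out).
Premise 12, O(not hold_position ⊃ not log_out), contraposes to O(log_out ⊃ hold_position); with O(log_out) we get O(hold_position).
The contrapositive of premise 8 (O(inspect_statement ⊃ not hold_position)) is O(hold_position ⊃ not inspect_statement), and O(hold_position) is already established, so O(not inspect_statement).
The contrapositive of premise 2 (O(not audit_schedule ⊃ inspect_statement)) is O(not inspect_statement ⊃ audit_schedule), and O(not inspect_statement) is already established, so O(audit_schedule).
So O(audit_schedule) holds — audit_schedule is obligatory. None of the other listed options is made obligatory by any chain of premises.

audit_schedule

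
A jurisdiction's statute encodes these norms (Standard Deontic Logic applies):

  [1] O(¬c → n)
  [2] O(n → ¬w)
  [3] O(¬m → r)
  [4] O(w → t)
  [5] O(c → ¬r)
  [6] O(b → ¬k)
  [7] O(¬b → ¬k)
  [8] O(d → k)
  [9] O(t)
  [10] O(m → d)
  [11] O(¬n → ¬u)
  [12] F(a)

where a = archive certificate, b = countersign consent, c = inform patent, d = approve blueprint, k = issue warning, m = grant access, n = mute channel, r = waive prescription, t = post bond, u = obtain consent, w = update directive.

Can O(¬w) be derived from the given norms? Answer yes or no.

Yes

Premises 7 and 6 cover both cases: O(¬b → ¬k) and O(b → ¬k). Since ¬b ∨ b is a tautology, O(¬k) follows.
Premise 8 is O(d → k); contrapositively O(¬k → ¬d). Since O(¬k) holds, K gives O(¬d).
The contrapositive of premise 10 (O(m → d)) is O(¬d → ¬m), and O(¬d) is already established, so O(¬m).
Applying K to premise 3 (O(¬m → r)) and O(¬m) yields O(r).
Premise 5, O(c → ¬r), contraposes to O(r → ¬c); with O(r) we get O(¬c).
Premise 1 is O(¬c → n); since O(¬c), deontic closure gives O(n).
With premise 2, O(n → ¬w), the K-axiom yields O(¬w).
Premises 4, 9, 11, 12 do not contribute to this derivation.
So O(¬w) follows.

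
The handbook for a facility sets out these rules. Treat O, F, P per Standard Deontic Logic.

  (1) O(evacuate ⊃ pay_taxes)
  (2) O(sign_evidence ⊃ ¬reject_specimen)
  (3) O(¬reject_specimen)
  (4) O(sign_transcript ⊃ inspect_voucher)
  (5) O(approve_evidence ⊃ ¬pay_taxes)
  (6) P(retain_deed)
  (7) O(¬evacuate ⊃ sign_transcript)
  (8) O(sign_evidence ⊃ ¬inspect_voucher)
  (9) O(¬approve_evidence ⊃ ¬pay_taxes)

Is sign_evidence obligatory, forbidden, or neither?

Forbidden

By case analysis on ¬approve_evidence: premise 9 gives O(¬approve_evidence ⊃ ¬pay_taxes) and premise 5 gives O(approve_evidence ⊃ ¬pay_taxes), so O(¬pay_taxes) either way.
Premise 1, O(evacuate ⊃ pay_taxes), contraposes to O(¬pay_taxes ⊃ ¬evacuate); with O(¬pay_taxes) we get O(¬evacuate).
From O(¬evacuate) and premise 7, O(¬evacuate ⊃ sign_transcript), we obtain O(sign_transcript).
Premise 4 is O(sign_transcript ⊃ inspect_voucher); since O(sign_transcript), deontic closure gives O(inspect_voucher).
The contrapositive of premise 8 (O(sign_evidence ⊃ ¬inspect_voucher)) is O(inspect_voucher ⊃ ¬sign_evidence), and O(inspect_voucher) is already established, so O(¬sign_evidence).
Premises 2, 3, 6 do not contribute to this derivation.
Thus O(¬sign_evidence), which is F(sign_evidence): sign_evidence is forbidden.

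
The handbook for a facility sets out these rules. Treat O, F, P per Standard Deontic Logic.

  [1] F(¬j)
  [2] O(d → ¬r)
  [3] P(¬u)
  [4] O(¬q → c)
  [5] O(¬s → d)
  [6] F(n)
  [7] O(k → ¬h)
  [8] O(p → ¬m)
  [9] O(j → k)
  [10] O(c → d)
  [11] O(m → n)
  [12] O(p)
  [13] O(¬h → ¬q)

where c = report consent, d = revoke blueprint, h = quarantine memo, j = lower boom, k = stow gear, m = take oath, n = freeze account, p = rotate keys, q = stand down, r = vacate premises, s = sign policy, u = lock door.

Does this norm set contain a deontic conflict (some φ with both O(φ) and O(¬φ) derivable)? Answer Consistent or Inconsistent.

Consistent

Premise 11 is O(m → n), but O(m) is not derivable from the premises, so it does not yield O(n).
So O(n) is not derivable, and the apparent clash with O(¬n) does not arise.
A world satisfying every obligation exists (e.g. c=true, d=true, h=false, j=true, k=true, m=false, n=false, p=true, q=false, r=false, s=false, u=false); no atom is both obligatory and forbidden, so the set is consistent.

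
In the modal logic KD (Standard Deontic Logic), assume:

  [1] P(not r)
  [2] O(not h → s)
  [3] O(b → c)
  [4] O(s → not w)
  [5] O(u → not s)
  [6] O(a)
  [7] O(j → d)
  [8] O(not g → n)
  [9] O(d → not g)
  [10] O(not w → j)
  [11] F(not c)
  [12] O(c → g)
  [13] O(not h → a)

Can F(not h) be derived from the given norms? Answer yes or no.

Yes

Premise 11 is F(not c), i.e. O(c).
From O(c) and premise 12, O(c → g), we obtain O(g).
Premise 9 is O(d → not g); contrapositively O(g → not d). Since O(g) holds, K gives O(not d).
The contrapositive of premise 7 (O(j → d)) is O(not d → not j), and O(not d) is already established, so O(not j).
Premise 10 is O(not w → j); contrapositively O(not j → w). Since O(not j) holds, K gives O(w).
The contrapositive of premise 4 (O(s → not w)) is O(w → not s), and O(w) is already established, so O(not s).
The contrapositive of premise 2 (O(not h → s)) is O(not s → h), and O(not s) is already established, so O(h).
Premises 1, 3, 5, 6, 8, 13 do not contribute to this derivation.
So O(h) holds, i.e. F(not h). The claim follows.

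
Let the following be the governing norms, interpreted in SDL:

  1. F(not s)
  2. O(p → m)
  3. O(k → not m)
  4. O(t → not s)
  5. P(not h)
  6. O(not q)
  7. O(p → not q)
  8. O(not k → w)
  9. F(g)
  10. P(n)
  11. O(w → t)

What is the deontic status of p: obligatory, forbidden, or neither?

Premise 1, F(not s), is equivalent to O(s).
Premise 4, O(t → not s), contraposes to O(s → not t); with O(s) we get O(not t).
Premise 11, O(w → t), contraposes to O(not t → not w); with O(not t) we get O(not w).
Premise 8, O(not k → w), contraposes to O(not w → k); with O(not w) we get O(k).
From O(k) and premise 3, O(k → not m), we obtain O(not m).
The contrapositive of premise 2 (O(p → m)) is O(not m → not p), and O(not m) is already established, so O(not p).
Premises 5, 6, 7, 9, 10 do not contribute to this derivation.
Thus O(not p), which is F(p): p is forbidden.

Forbidden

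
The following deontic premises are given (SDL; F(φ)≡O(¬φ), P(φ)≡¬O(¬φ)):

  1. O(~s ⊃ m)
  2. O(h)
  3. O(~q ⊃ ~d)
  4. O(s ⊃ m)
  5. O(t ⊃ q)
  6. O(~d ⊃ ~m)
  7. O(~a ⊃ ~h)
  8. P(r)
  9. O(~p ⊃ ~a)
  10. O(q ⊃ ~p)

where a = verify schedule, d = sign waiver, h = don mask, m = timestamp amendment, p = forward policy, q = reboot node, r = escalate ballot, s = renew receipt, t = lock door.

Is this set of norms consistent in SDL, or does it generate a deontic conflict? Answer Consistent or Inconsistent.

Inconsistent

Premises 1 and 4 are O(~s ⊃ m) and O(s ⊃ m); every ideal world satisfies ~s or s, so in either case m holds — hence O(m).
Premise 6, O(~d ⊃ ~m), contraposes to O(m ⊃ d); with O(m) we get O(d).
The contrapositive of premise 3 (O(~q ⊃ ~d)) is O(d ⊃ q), and O(d) is already established, so O(q).
Applying K to premise 10 (O(q ⊃ ~p)) and O(q) yields O(~p).
Applying K to premise 9 (O(~p ⊃ ~a)) and O(~p) yields O(~a).
Applying K to premise 7 (O(~a ⊃ ~h)) and O(~a) yields O(~h).
But premise 2 directly asserts O(h).
We now have both O(~h) and O(h) — h is simultaneously obligatory and forbidden, violating the D-axiom.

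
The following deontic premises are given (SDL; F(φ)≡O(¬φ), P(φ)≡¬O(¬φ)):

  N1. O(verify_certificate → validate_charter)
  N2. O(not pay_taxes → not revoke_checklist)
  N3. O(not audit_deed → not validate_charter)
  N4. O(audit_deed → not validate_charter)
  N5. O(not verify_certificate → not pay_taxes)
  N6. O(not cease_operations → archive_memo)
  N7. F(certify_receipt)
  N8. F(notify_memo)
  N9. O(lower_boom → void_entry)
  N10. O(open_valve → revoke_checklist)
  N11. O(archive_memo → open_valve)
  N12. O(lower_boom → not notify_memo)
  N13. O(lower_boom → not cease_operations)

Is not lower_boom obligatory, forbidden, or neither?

Premises 4 and 3 are O(audit_deed → not validate_charter) and O(not audit_deed → not validate_charter); every ideal world satisfies audit_deed or not audit_deed, so in either case not validate_charter holds — hence O(not validate_charter).
Premise 1 is O(verify_certificate → validate_charter); contrapositively O(not validate_charter → not verify_certificate). Since O(not validate_charter) holds, K gives O(not verify_certificate).
Applying K to premise 5 (O(not verify_certificate → not pay_taxes)) and O(not verify_certificate) yields O(not pay_taxes).
From O(not pay_taxes) and premise 2, O(not pay_taxes → not revoke_checklist), we obtain O(not revoke_checklist).
Premise 10, O(open_valve → revoke_checklist), contraposes to O(not revoke_checklist → not open_valve); with O(not revoke_checklist) we get O(not open_valve).
Premise 11 is O(archive_memo → open_valve); contrapositively O(not open_valve → not archive_memo). Since O(not open_valve) holds, K gives O(not archive_memo).
Premise 6 is O(not cease_operations → archive_memo); contrapositively O(not archive_memo → cease_operations). Since O(not archive_memo) holds, K gives O(cease_operations).
The contrapositive of premise 13 (O(lower_boom → not cease_operations)) is O(cease_operations → not lower_boom), and O(cease_operations) is already established, so O(not lower_boom).
Premises 7, 8, 9, 12 do not contribute to this derivation.
Hence not lower_boom is obligatory.

Obligatory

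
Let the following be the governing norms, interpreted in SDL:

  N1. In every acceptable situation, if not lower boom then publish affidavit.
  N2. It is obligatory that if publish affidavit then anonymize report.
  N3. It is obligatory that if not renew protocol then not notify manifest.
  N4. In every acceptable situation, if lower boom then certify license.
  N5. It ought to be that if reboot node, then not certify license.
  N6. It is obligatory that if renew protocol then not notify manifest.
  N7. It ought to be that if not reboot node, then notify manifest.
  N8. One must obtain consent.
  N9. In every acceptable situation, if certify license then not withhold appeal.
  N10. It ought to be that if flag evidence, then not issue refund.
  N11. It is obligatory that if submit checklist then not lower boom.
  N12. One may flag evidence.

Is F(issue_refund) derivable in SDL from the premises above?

Premise 10 is O(flag_evidence → ¬issue_refund), but O(flag_evidence) is not derivable from the premises (the permission P(flag_evidence) asserts only ¬O(¬flag_evidence), not O(flag_evidence)), so it does not yield O(¬issue_refund).
No other premise forces O(¬issue_refund). An ideal world satisfying every premise can still have issue_refund true, so F(issue_refund) is not derivable.

No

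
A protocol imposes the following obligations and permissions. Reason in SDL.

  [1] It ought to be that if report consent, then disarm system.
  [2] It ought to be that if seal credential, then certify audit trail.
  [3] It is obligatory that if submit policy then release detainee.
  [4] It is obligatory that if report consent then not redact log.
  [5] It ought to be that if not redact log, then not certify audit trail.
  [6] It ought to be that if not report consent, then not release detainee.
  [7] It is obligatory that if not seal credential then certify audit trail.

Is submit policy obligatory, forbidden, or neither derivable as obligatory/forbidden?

Forbidden

Premises 2 and 7 are O(seal_credential → certify_audit_trail) and O(¬seal_credential → certify_audit_trail); every ideal world satisfies seal_credential or ¬seal_credential, so in either case certify_audit_trail holds — hence O(certify_audit_trail).
The contrapositive of premise 5 (O(¬redact_log → ¬certify_audit_trail)) is O(certify_audit_trail → redact_log), and O(certify_audit_trail) is already established, so O(redact_log).
Premise 4, O(report_consent → ¬redact_log), contraposes to O(redact_log → ¬report_consent); with O(redact_log) we get O(¬report_consent).
Premise 6 is O(¬report_consent → ¬release_detainee); since O(¬report_consent), deontic closure gives O(¬release_detainee).
The contrapositive of premise 3 (O(submit_policy → release_detainee)) is O(¬release_detainee → ¬submit_policy), and O(¬release_detainee) is already established, so O(¬submit_policy).
Premise 1 does not contribute to this derivation.
Thus O(¬submit_policy), which is F(submit_policy): submit_policy is forbidden.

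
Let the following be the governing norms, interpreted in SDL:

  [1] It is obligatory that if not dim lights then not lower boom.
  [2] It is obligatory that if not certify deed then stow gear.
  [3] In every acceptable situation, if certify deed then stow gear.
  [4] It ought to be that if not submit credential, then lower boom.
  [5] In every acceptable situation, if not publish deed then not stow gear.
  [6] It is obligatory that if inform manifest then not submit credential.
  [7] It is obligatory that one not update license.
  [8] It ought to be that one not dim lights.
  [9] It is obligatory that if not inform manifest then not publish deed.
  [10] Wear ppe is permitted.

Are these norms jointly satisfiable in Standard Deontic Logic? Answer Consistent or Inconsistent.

Inconsistent

By case analysis on certify_deed: premise 3 gives O(certify_deed → stow_gear) and premise 2 gives O(¬certify_deed → stow_gear), so O(stow_gear) either way.
Premise 5, O(¬publish_deed → ¬stow_gear), contraposes to O(stow_gear → publish_deed); with O(stow_gear) we get O(publish_deed).
Premise 9, O(¬inform_manifest → ¬publish_deed), contraposes to O(publish_deed → inform_manifest); with O(publish_deed) we get O(inform_manifest).
Premise 6 is O(inform_manifest → ¬submit_credential); since O(inform_manifest), deontic closure gives O(¬submit_credential).
With premise 4, O(¬submit_credential → lower_boom), the K-axiom yields O(lower_boom).
The contrapositive of premise 1 (O(¬dim_lights → ¬lower_boom)) is O(lower_boom → dim_lights), and O(lower_boom) is already established, so O(dim_lights).
But premise 8 directly asserts O(¬dim_lights).
We now have both O(dim_lights) and O(¬dim_lights) — dim_lights is simultaneously obligatory and forbidden, violating the D-axiom.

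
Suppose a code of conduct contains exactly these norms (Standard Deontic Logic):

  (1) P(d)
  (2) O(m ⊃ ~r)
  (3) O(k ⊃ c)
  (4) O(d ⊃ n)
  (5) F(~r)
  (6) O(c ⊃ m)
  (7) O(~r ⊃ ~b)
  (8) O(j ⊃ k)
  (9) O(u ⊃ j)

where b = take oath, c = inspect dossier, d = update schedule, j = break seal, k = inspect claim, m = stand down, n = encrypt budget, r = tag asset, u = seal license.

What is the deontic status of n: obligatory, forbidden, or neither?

Neither

Premise 4 is O(d ⊃ n), but O(d) is not derivable from the premises (the permission P(d) asserts only ~O(~d), not O(d)), so it does not yield O(n).
No premise or chain of K-axiom applications forces O(n), and none forces O(~n). So n is neither obligatory nor forbidden under these norms.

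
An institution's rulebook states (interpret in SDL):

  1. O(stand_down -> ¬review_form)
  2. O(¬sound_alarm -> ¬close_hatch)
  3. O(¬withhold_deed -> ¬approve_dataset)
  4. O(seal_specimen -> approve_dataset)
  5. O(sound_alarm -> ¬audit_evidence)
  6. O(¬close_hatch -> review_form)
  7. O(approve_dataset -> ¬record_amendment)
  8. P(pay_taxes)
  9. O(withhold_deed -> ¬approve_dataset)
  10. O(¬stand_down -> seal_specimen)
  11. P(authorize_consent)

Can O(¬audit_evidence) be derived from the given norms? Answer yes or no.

Yes

By case analysis on withhold_deed: premise 9 gives O(withhold_deed -> ¬approve_dataset) and premise 3 gives O(¬withhold_deed -> ¬approve_dataset), so O(¬approve_dataset) either way.
The contrapositive of premise 4 (O(seal_specimen -> approve_dataset)) is O(¬approve_dataset -> ¬seal_specimen), and O(¬approve_dataset) is already established, so O(¬seal_specimen).
Premise 10, O(¬stand_down -> seal_specimen), contraposes to O(¬seal_specimen -> stand_down); with O(¬seal_specimen) we get O(stand_down).
With premise 1, O(stand_down -> ¬review_form), the K-axiom yields O(¬review_form).
The contrapositive of premise 6 (O(¬close_hatch -> review_form)) is O(¬review_form -> close_hatch), and O(¬review_form) is already established, so O(close_hatch).
Premise 2, O(¬sound_alarm -> ¬close_hatch), contraposes to O(close_hatch -> sound_alarm); with O(close_hatch) we get O(sound_alarm).
Applying K to premise 5 (O(sound_alarm -> ¬audit_evidence)) and O(sound_alarm) yields O(¬audit_evidence).
Premises 7, 8, 11 do not contribute to this derivation.
So O(¬audit_evidence) follows.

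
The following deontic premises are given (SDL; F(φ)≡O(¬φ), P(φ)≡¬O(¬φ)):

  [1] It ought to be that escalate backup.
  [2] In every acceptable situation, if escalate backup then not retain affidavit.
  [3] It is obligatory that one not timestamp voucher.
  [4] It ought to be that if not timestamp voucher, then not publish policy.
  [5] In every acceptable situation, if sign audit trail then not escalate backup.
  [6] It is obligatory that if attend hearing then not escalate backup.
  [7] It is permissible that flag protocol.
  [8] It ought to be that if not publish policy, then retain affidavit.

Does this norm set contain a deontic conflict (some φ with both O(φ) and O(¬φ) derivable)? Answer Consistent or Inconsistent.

Inconsistent

Premise 3 gives O(¬timestamp_voucher).
With premise 4, O(¬timestamp_voucher → ¬publish_policy), the K-axiom yields O(¬publish_policy).
With premise 8, O(¬publish_policy → retain_affidavit), the K-axiom yields O(retain_affidavit).
The contrapositive of premise 2 (O(escalate_backup → ¬retain_affidavit)) is O(retain_affidavit → ¬escalate_backup), and O(retain_affidavit) is already established, so O(¬escalate_backup).
But premise 1 directly asserts O(escalate_backup).
We now have both O(¬escalate_backup) and O(escalate_backup) — escalate_backup is simultaneously obligatory and forbidden, violating the D-axiom.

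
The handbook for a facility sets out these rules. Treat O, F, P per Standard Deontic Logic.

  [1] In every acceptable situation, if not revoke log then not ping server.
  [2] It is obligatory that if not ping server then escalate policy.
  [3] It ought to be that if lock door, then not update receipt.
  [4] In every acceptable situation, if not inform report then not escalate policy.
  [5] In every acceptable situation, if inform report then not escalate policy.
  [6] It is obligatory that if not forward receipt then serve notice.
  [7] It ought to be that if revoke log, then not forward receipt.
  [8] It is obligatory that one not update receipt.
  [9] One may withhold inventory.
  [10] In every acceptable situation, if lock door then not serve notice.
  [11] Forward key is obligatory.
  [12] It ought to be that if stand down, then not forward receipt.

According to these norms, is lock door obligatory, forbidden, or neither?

Forbidden

By case analysis on ¬inform_report: premise 4 gives O(¬inform_report → ¬escalate_policy) and premise 5 gives O(inform_report → ¬escalate_policy), so O(¬escalate_policy) either way.
The contrapositive of premise 2 (O(¬ping_server → escalate_policy)) is O(¬escalate_policy → ping_server), and O(¬escalate_policy) is already established, so O(ping_server).
Premise 1, O(¬revoke_log → ¬ping_server), contraposes to O(ping_server → revoke_log); with O(ping_server) we get O(revoke_log).
Applying K to premise 7 (O(revoke_log → ¬forward_receipt)) and O(revoke_log) yields O(¬forward_receipt).
From O(¬forward_receipt) and premise 6, O(¬forward_receipt → serve_notice), we obtain O(serve_notice).
The contrapositive of premise 10 (O(lock_door → ¬serve_notice)) is O(serve_notice → ¬lock_door), and O(serve_notice) is already established, so O(¬lock_door).
Premises 3, 8, 9, 11, 12 do not contribute to this derivation.
Thus O(¬lock_door), which is F(lock_door): lock_door is forbidden.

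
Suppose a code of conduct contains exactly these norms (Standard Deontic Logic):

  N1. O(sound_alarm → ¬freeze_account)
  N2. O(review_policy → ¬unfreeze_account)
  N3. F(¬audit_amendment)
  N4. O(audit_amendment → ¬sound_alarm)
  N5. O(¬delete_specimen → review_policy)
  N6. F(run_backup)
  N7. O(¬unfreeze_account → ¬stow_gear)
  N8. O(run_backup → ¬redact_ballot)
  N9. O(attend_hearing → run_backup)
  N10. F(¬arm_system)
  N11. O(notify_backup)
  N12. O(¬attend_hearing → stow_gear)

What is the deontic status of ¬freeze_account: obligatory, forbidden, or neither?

Neither

Premise 1 is O(sound_alarm → ¬freeze_account), but O(sound_alarm) is not derivable from the premises, so it does not yield O(¬freeze_account).
No premise or chain of K-axiom applications forces O(¬freeze_account), and none forces O(freeze_account). So ¬freeze_account is neither obligatory nor forbidden under these norms.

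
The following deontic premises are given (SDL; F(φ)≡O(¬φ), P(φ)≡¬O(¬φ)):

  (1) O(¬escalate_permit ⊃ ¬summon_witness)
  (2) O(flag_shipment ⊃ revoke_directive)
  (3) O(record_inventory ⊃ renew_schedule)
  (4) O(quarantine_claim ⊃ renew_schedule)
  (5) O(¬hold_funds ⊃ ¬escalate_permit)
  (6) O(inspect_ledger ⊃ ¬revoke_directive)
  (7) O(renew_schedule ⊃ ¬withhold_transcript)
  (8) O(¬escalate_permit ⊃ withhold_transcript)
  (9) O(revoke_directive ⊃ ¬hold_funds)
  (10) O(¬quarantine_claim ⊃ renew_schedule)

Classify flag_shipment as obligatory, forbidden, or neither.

Forbidden

By case analysis on quarantine_claim: premise 4 gives O(quarantine_claim ⊃ renew_schedule) and premise 10 gives O(¬quarantine_claim ⊃ renew_schedule), so O(renew_schedule) either way.
Applying K to premise 7 (O(renew_schedule ⊃ ¬withhold_transcript)) and O(renew_schedule) yields O(¬withhold_transcript).
Premise 8 is O(¬escalate_permit ⊃ withhold_transcript); contrapositively O(¬withhold_transcript ⊃ escalate_permit). Since O(¬withhold_transcript) holds, K gives O(escalate_permit).
Premise 5 is O(¬hold_funds ⊃ ¬escalate_permit); contrapositively O(escalate_permit ⊃ hold_funds). Since O(escalate_permit) holds, K gives O(hold_funds).
The contrapositive of premise 9 (O(revoke_directive ⊃ ¬hold_funds)) is O(hold_funds ⊃ ¬revoke_directive), and O(hold_funds) is already established, so O(¬revoke_directive).
Premise 2 is O(flag_shipment ⊃ revoke_directive); contrapositively O(¬revoke_directive ⊃ ¬flag_shipment). Since O(¬revoke_directive) holds, K gives O(¬flag_shipment).
Premises 1, 3, 6 do not contribute to this derivation.
Thus O(¬flag_shipment), which is F(flag_shipment): flag_shipment is forbidden.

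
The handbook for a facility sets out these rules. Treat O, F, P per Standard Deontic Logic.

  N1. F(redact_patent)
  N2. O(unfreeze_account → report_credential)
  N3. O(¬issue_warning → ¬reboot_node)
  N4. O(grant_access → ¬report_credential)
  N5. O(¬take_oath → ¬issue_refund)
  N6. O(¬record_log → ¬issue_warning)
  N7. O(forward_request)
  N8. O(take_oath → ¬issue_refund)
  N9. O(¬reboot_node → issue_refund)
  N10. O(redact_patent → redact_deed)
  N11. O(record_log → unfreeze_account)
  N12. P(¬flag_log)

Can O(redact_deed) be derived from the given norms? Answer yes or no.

Premise 10 is O(redact_patent → redact_deed), but O(redact_patent) is not derivable from the premises, so it does not yield O(redact_deed).
No other premise forces O(redact_deed). An ideal world satisfying every premise can still have redact_deed false, so O(redact_deed) is not derivable.

No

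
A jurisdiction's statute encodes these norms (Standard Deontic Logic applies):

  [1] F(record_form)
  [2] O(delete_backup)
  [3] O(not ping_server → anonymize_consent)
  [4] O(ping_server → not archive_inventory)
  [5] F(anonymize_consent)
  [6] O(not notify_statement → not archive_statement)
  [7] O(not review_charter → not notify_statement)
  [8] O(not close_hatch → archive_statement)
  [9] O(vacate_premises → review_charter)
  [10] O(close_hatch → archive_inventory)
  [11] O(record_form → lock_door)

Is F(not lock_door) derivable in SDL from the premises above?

No

Premise 11 is O(record_form → lock_door), but O(record_form) is not derivable from the premises, so it does not yield O(lock_door).
No other premise forces O(lock_door). An ideal world satisfying every premise can still have not lock_door true, so F(not lock_door) is not derivable.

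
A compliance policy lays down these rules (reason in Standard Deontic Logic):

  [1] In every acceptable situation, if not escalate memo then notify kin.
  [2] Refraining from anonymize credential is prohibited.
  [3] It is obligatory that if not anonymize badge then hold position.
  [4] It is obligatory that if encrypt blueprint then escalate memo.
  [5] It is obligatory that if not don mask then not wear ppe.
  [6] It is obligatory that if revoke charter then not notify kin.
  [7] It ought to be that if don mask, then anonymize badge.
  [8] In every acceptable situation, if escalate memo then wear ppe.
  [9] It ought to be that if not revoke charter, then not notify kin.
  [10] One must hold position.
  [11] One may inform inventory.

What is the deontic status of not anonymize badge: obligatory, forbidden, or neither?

By case analysis on revoke_charter: premise 6 gives O(revoke_charter → ¬notify_kin) and premise 9 gives O(¬revoke_charter → ¬notify_kin), so O(¬notify_kin) either way.
The contrapositive of premise 1 (O(¬escalate_memo → notify_kin)) is O(¬notify_kin → escalate_memo), and O(¬notify_kin) is already established, so O(escalate_memo).
From O(escalate_memo) and premise 8, O(escalate_memo → wear_ppe), we obtain O(wear_ppe).
Premise 5, O(¬don_mask → ¬wear_ppe), contraposes to O(wear_ppe → don_mask); with O(wear_ppe) we get O(don_mask).
Applying K to premise 7 (O(don_mask → anonymize_badge)) and O(don_mask) yields O(anonymize_badge).
Premises 2, 3, 4, 10, 11 do not contribute to this derivation.
Thus O(anonymize_badge), which is F(¬anonymize_badge): ¬anonymize_badge is forbidden.

Forbidden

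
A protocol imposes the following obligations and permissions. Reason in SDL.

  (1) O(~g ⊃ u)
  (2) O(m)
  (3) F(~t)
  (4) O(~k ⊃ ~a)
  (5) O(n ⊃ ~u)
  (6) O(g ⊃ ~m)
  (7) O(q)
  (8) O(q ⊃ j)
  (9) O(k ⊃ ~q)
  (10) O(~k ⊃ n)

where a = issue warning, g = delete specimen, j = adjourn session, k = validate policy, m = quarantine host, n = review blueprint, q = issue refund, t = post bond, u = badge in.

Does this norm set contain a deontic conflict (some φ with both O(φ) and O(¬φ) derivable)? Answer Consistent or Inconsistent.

From premise 2 we have O(m).
Premise 6, O(g ⊃ ~m), contraposes to O(m ⊃ ~g); with O(m) we get O(~g).
With premise 1, O(~g ⊃ u), the K-axiom yields O(u).
Premise 5, O(n ⊃ ~u), contraposes to O(u ⊃ ~n); with O(u) we get O(~n).
Premise 10 is O(~k ⊃ n); contrapositively O(~n ⊃ k). Since O(~n) holds, K gives O(k).
Premise 9 is O(k ⊃ ~q); since O(k), deontic closure gives O(~q).
However, premise 7 gives O(q).
We now have both O(~q) and O(q) — q is simultaneously obligatory and forbidden, violating the D-axiom.

Inconsistent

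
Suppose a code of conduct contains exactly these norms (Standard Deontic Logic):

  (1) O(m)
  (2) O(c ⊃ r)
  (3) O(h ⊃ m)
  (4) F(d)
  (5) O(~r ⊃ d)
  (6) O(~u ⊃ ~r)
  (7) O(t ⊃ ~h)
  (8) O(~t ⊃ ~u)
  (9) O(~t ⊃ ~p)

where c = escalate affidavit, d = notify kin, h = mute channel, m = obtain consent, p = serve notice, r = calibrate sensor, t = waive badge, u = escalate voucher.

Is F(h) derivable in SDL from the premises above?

F(d) at premise 4 means O(~d).
The contrapositive of premise 5 (O(~r ⊃ d)) is O(~d ⊃ r), and O(~d) is already established, so O(r).
The contrapositive of premise 6 (O(~u ⊃ ~r)) is O(r ⊃ u), and O(r) is already established, so O(u).
Premise 8 is O(~t ⊃ ~u); contrapositively O(u ⊃ t). Since O(u) holds, K gives O(t).
Premise 7 is O(t ⊃ ~h); since O(t), deontic closure gives O(~h).
Premises 1, 2, 3, 9 do not contribute to this derivation.
So O(~h) holds, i.e. F(h). The claim follows.

Yes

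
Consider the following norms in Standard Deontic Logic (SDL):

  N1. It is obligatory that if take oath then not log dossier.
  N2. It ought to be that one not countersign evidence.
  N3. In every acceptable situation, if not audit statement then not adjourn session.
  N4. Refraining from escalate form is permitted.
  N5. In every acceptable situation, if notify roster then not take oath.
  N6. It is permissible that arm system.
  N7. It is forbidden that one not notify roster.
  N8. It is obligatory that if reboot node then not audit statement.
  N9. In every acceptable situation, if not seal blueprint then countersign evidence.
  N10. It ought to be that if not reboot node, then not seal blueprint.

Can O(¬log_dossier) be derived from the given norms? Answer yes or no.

Premise 1 is O(take_oath → ¬log_dossier), but O(take_oath) is not derivable from the premises, so it does not yield O(¬log_dossier).
No other premise forces O(¬log_dossier). An ideal world satisfying every premise can still have ¬log_dossier false, so O(¬log_dossier) is not derivable.

No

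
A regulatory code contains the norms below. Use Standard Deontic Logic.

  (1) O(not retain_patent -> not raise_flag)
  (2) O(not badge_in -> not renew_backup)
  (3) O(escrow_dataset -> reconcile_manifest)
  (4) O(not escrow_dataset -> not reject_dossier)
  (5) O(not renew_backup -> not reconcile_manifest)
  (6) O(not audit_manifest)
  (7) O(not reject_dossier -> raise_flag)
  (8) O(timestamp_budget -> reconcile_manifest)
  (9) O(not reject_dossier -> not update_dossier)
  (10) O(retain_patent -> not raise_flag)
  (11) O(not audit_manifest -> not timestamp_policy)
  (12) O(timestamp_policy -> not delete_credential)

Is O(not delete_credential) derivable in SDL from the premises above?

Premise 12 is O(timestamp_policy -> not delete_credential), but O(timestamp_policy) is not derivable from the premises, so it does not yield O(not delete_credential).
No other premise forces O(not delete_credential). An ideal world satisfying every premise can still have not delete_credential false, so O(not delete_credential) is not derivable.

No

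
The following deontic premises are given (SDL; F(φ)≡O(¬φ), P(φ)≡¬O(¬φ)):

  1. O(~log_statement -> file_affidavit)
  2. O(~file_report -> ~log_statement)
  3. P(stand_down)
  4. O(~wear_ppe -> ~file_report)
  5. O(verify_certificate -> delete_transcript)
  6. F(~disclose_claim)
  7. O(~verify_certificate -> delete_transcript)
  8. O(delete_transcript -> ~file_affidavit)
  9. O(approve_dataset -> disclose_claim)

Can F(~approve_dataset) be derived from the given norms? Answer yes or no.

No

Premise 9 is O(approve_dataset -> disclose_claim); even if O(disclose_claim) held, inferring O(approve_dataset) would be affirming the consequent — invalid.
No other premise forces O(approve_dataset). An ideal world satisfying every premise can still have ~approve_dataset true, so F(~approve_dataset) is not derivable.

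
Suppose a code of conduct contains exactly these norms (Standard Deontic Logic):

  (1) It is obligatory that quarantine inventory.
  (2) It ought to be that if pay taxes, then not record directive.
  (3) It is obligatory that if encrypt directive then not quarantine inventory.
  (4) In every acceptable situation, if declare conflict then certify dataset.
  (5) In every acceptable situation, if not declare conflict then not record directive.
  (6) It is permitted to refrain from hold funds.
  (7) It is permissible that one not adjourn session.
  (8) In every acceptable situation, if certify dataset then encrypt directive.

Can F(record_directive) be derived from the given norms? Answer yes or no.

Yes

Premise 1 gives O(quarantine_inventory).
Premise 3 is O(encrypt_directive → ¬quarantine_inventory); contrapositively O(quarantine_inventory → ¬encrypt_directive). Since O(quarantine_inventory) holds, K gives O(¬encrypt_directive).
Premise 8 is O(certify_dataset → encrypt_directive); contrapositively O(¬encrypt_directive → ¬certify_dataset). Since O(¬encrypt_directive) holds, K gives O(¬certify_dataset).
Premise 4, O(declare_conflict → certify_dataset), contraposes to O(¬certify_dataset → ¬declare_conflict); with O(¬certify_dataset) we get O(¬declare_conflict).
From O(¬declare_conflict) and premise 5, O(¬declare_conflict → ¬record_directive), we obtain O(¬record_directive).
Premises 2, 6, 7 do not contribute to this derivation.
So O(¬record_directive) holds, i.e. F(record_directive). The claim follows.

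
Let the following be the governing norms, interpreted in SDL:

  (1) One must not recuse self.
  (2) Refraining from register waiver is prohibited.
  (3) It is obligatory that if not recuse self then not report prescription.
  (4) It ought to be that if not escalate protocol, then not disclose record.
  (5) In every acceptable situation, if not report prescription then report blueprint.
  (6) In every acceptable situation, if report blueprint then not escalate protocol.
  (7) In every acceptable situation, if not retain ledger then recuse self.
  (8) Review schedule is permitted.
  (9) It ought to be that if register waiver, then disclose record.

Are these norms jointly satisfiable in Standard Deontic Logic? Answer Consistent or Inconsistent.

Inconsistent

Premise 2 is F(¬register_waiver), i.e. O(register_waiver).
From O(register_waiver) and premise 9, O(register_waiver → disclose_record), we obtain O(disclose_record).
Premise 4, O(¬escalate_protocol → ¬disclose_record), contraposes to O(disclose_record → escalate_protocol); with O(disclose_record) we get O(escalate_protocol).
Premise 6, O(report_blueprint → ¬escalate_protocol), contraposes to O(escalate_protocol → ¬report_blueprint); with O(escalate_protocol) we get O(¬report_blueprint).
Premise 5, O(¬report_prescription → report_blueprint), contraposes to O(¬report_blueprint → report_prescription); with O(¬report_blueprint) we get O(report_prescription).
The contrapositive of premise 3 (O(¬recuse_self → ¬report_prescription)) is O(report_prescription → recuse_self), and O(report_prescription) is already established, so O(recuse_self).
But premise 1, F(recuse_self), means O(¬recuse_self).
We now have both O(recuse_self) and O(¬recuse_self) — recuse_self is simultaneously obligatory and forbidden, violating the D-axiom.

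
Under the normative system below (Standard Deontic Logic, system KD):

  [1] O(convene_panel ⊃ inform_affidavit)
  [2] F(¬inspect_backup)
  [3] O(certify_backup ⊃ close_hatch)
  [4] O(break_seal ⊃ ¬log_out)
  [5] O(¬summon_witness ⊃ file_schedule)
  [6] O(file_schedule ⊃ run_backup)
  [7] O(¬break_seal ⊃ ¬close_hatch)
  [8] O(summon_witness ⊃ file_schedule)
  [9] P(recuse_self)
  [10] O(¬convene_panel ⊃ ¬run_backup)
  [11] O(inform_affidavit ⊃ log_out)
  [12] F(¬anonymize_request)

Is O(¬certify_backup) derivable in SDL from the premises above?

Yes

Premises 5 and 8 cover both cases: O(¬summon_witness ⊃ file_schedule) and O(summon_witness ⊃ file_schedule). Since ¬summon_witness ∨ summon_witness is a tautology, O(file_schedule) follows.
With premise 6, O(file_schedule ⊃ run_backup), the K-axiom yields O(run_backup).
Premise 10 is O(¬convene_panel ⊃ ¬run_backup); contrapositively O(run_backup ⊃ convene_panel). Since O(run_backup) holds, K gives O(convene_panel).
Premise 1 is O(convene_panel ⊃ inform_affidavit); since O(convene_panel), deontic closure gives O(inform_affidavit).
From O(inform_affidavit) and premise 11, O(inform_affidavit ⊃ log_out), we obtain O(log_out).
Premise 4, O(break_seal ⊃ ¬log_out), contraposes to O(log_out ⊃ ¬break_seal); with O(log_out) we get O(¬break_seal).
With premise 7, O(¬break_seal ⊃ ¬close_hatch), the K-axiom yields O(¬close_hatch).
The contrapositive of premise 3 (O(certify_backup ⊃ close_hatch)) is O(¬close_hatch ⊃ ¬certify_backup), and O(¬close_hatch) is already established, so O(¬certify_backup).
Premises 2, 9, 12 do not contribute to this derivation.
So O(¬certify_backup) follows.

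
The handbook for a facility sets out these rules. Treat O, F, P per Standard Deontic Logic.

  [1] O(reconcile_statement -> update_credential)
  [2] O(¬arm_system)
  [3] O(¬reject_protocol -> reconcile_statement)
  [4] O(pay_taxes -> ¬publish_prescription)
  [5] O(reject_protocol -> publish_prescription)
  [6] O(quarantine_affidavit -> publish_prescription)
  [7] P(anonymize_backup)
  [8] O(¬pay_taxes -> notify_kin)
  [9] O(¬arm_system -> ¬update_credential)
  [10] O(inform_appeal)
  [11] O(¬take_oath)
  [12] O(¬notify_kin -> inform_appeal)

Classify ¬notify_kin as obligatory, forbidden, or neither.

From premise 2 we have O(¬arm_system).
From O(¬arm_system) and premise 9, O(¬arm_system -> ¬update_credential), we obtain O(¬update_credential).
Premise 1, O(reconcile_statement -> update_credential), contraposes to O(¬update_credential -> ¬reconcile_statement); with O(¬update_credential) we get O(¬reconcile_statement).
Premise 3 is O(¬reject_protocol -> reconcile_statement); contrapositively O(¬reconcile_statement -> reject_protocol). Since O(¬reconcile_statement) holds, K gives O(reject_protocol).
Applying K to premise 5 (O(reject_protocol -> publish_prescription)) and O(reject_protocol) yields O(publish_prescription).
Premise 4 is O(pay_taxes -> ¬publish_prescription); contrapositively O(publish_prescription -> ¬pay_taxes). Since O(publish_prescription) holds, K gives O(¬pay_taxes).
From O(¬pay_taxes) and premise 8, O(¬pay_taxes -> notify_kin), we obtain O(notify_kin).
Premises 6, 7, 10, 11, 12 do not contribute to this derivation.
Thus O(notify_kin), which is F(¬notify_kin): ¬notify_kin is forbidden.

Forbidden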